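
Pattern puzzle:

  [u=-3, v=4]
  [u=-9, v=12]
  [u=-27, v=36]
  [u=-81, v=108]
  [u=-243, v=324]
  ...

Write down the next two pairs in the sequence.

U — ×3 each step: -3, -9, -27, -81, -243 → -729 → -2187.
V — ×3 each step: 4, 12, 36, 108, 324 → 972 → 2916.
Putting the parts together: [u=-729, v=972] and then [u=-2187, v=2916].

[u=-729, v=972], [u=-2187, v=2916]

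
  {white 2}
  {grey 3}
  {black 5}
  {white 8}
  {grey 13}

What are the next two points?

{black 21}, {white 34}

Shade — repeats white → grey → black: white, grey, black, white, grey → black → white.
Second value: each term is the sum of the two before it, so 2, 3, 5, 8, 13 → 21 → 34.
So the next two points are {black 21} and {white 34}.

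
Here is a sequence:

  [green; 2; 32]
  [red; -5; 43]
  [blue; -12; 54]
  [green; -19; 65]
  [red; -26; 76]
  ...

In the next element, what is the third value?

Third value — +11 each step: 32, 43, 54, 65, 76 → 87.

87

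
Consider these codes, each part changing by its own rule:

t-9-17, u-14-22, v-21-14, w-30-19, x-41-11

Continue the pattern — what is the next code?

y-54-16

Letter: t, u, v, w, x → y (letters move forward 1 place in the alphabet).
Second component goes 9, 14, 21, 30, 41 → 54 (differences are 5, 7, 9, … (increasing by 2 each time)).
For the third component, alternating steps +5, −8, +5, −8, …: 17, 22, 14, 19, 11 → 16.
So the next code is y-54-16.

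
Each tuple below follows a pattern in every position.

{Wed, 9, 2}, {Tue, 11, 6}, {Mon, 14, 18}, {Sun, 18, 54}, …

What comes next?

Day: Wed, Tue, Mon, Sun → Sat (runs backward through the weekdays Mon→Sun).
Second coordinate: differences are 2, 3, 4, … (increasing by 1 each time); 9, 11, 14, 18 → 23.
Third coordinate goes 2, 6, 18, 54 → 162 (×3 each step).
Combining the parts gives {Sat, 23, 162}.

{Sat, 23, 162}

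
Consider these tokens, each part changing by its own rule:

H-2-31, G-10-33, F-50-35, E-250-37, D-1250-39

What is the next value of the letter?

C

Letter: H, G, F, E, D → C (letters move back 1 place in the alphabet).
For the second component, ×5 each step: 2, 10, 50, 250, 1250 → 6250.
Third component: 31, 33, 35, 37, 39 → 41 (+2 each step).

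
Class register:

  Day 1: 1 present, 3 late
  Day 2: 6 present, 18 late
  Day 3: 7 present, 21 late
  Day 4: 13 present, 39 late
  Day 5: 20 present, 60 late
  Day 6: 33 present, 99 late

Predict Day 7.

53 present, 159 late

Present — each term is the sum of the two before it: 1, 6, 7, 13, 20, 33 → 53.
For the late, always 3 × the present: 3, 18, 21, 39, 60, 99 → 159.
Combining the parts gives 53 present, 159 late.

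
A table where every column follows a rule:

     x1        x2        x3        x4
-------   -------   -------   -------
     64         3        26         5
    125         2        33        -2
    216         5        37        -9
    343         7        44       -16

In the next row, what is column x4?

-23

Column x1: 64, 125, 216, 343 → 512 (perfect cubes: 4³, 5³, 6³, …).
Column x2: each term is the sum of the two before it; 3, 2, 5, 7 → 12.
For the column x3, alternating steps +7, +4, +7, +4, …: 26, 33, 37, 44 → 48.
Column x4: 5, -2, -9, -16 → -23 (−7 each step).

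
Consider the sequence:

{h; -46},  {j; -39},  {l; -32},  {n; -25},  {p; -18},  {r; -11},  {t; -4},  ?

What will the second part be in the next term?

3

Letter: letters move forward 2 places in the alphabet; h, j, l, n, p, r, t → v.
Second part goes -46, -39, -32, -25, -18, -11, -4 → 3 (+7 each step).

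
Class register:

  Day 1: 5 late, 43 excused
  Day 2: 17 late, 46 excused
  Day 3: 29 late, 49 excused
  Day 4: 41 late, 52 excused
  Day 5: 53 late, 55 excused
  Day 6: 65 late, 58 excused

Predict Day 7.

Late — +12 each step: 5, 17, 29, 41, 53, 65 → 77.
Excused — +3 each step: 43, 46, 49, 52, 55, 58 → 61.
Combining the parts gives 77 late, 61 excused.

77 late, 61 excused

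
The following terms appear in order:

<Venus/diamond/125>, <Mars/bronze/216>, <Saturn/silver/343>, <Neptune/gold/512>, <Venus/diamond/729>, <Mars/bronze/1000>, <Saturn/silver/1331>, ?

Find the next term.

Planet — repeats Venus → Mars → Saturn → Neptune: Venus, Mars, Saturn, Neptune, Venus, Mars, Saturn → Neptune.
Rank: diamond, bronze, silver, gold, diamond, bronze, silver → gold (repeats diamond → bronze → silver → gold).
Third value: 125, 216, 343, 512, 729, 1000, 1331 → 1728 (perfect cubes: 5³, 6³, 7³, …).
Putting it together: <Neptune/gold/1728>.

<Neptune/gold/1728>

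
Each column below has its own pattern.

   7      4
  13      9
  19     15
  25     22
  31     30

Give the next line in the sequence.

37  39

For the first component, +6 each step: 7, 13, 19, 25, 31 → 37.
For the second component, differences are 5, 6, 7, … (increasing by 1 each time): 4, 9, 15, 22, 30 → 39.
So the next line is 37  39.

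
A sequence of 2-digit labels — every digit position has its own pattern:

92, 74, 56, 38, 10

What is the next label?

92

First digit: 9, 7, 5, 3, 1 → 9 (−2 each step, mod 10).
Second digit: 2, 4, 6, 8, 0 → 2 (+2 each step, mod 10).
Combining the parts gives 92.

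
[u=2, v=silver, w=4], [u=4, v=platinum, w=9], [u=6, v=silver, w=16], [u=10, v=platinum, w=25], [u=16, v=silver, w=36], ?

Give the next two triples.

U: each term is the sum of the two before it; 2, 4, 6, 10, 16 → 26 → 42.
V: alternates silver ↔ platinum; silver, platinum, silver, platinum, silver → platinum → silver.
W: perfect squares: 2², 3², 4², …, so 4, 9, 16, 25, 36 → 49 → 64.
Putting the parts together: [u=26, v=platinum, w=49] and then [u=42, v=silver, w=64].

[u=26, v=platinum, w=49], [u=42, v=silver, w=64]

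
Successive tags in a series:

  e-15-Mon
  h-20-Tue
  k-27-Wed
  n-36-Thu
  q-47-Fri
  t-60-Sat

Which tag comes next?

Letter: letters move forward 3 places in the alphabet; e, h, k, n, q, t → w.
Second component goes 15, 20, 27, 36, 47, 60 → 75 (differences are 5, 7, 9, … (increasing by 2 each time)).
Day — runs through the weekdays Mon→Sun: Mon, Tue, Wed, Thu, Fri, Sat → Sun.
Combining the parts gives w-75-Sun.

w-75-Sun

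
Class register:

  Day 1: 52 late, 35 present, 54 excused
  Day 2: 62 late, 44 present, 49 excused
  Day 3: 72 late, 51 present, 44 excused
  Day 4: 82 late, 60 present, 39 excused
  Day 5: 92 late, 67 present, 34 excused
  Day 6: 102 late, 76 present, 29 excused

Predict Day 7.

112 late, 83 present, 24 excused

Late — +10 each step: 52, 62, 72, 82, 92, 102 → 112.
Present goes 35, 44, 51, 60, 67, 76 → 83 (alternating steps +9, +7, +9, +7, …).
Excused — −5 each step: 54, 49, 44, 39, 34, 29 → 24.
Putting it together: 112 late, 83 present, 24 excused.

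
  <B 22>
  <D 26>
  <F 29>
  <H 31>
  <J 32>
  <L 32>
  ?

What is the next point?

Letter — letters move forward 2 places in the alphabet: B, D, F, H, J, L → N.
Second value: differences are 4, 3, 2, … (decreasing by 1 each time); 22, 26, 29, 31, 32, 32 → 31.
So the next point is <N 31>.

<N 31>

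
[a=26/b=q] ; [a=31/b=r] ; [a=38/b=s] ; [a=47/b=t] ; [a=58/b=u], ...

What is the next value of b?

v

B: letters move forward 1 place in the alphabet; q, r, s, t, u → v.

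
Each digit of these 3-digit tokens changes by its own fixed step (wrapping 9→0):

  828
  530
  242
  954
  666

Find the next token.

First digit: −3 each step, mod 10, so 8, 5, 2, 9, 6 → 3.
For the second digit, +1 each step, mod 10: 2, 3, 4, 5, 6 → 7.
Third digit: 8, 0, 2, 4, 6 → 8 (+2 each step, mod 10).
Combining the parts gives 378.

378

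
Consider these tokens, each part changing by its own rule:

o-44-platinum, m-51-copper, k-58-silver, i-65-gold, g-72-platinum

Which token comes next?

Letter goes o, m, k, i, g → e (letters move back 2 places in the alphabet).
Second component goes 44, 51, 58, 65, 72 → 79 (+7 each step).
Metal — repeats platinum → copper → silver → gold: platinum, copper, silver, gold, platinum → copper.
So the next token is e-79-copper.

e-79-copper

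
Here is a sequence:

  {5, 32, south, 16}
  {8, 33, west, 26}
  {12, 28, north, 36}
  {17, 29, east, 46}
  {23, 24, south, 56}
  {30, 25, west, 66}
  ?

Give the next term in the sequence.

{38, 20, north, 76}

First component: 5, 8, 12, 17, 23, 30 → 38 (differences are 3, 4, 5, … (increasing by 1 each time)).
Second component goes 32, 33, 28, 29, 24, 25 → 20 (alternating steps +1, −5, +1, −5, …).
Direction goes south, west, north, east, south, west → north (repeats south → west → north → east).
Fourth component: +10 each step; 16, 26, 36, 46, 56, 66 → 76.
Putting it together: {38, 20, north, 76}.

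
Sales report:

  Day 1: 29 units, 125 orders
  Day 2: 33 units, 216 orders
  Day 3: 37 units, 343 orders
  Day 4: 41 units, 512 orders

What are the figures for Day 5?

Units: +4 each step; 29, 33, 37, 41 → 45.
Orders: 125, 216, 343, 512 → 729 (perfect cubes: 5³, 6³, 7³, …).
Combining the parts gives 45 units, 729 orders.

45 units, 729 orders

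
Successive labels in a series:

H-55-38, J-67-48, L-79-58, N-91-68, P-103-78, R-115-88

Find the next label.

Letter: letters move forward 2 places in the alphabet, so H, J, L, N, P, R → T.
Second component: +12 each step; 55, 67, 79, 91, 103, 115 → 127.
Third component — +10 each step: 38, 48, 58, 68, 78, 88 → 98.
Combining the parts gives T-127-98.

T-127-98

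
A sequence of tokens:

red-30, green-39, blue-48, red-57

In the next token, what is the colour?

Colour: repeats red → green → blue; red, green, blue, red → green.
Second component: 30, 39, 48, 57 → 66 (+9 each step).

green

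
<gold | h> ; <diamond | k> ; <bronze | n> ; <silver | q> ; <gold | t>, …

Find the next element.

<diamond | w>

Rank — repeats gold → diamond → bronze → silver: gold, diamond, bronze, silver, gold → diamond.
For the letter, letters move forward 3 places in the alphabet: h, k, n, q, t → w.
So the next element is <diamond | w>.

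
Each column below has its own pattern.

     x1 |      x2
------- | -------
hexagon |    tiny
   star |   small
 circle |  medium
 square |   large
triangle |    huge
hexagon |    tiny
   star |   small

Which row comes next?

For the column x1, repeats hexagon → star → circle → square → triangle: hexagon, star, circle, square, triangle, hexagon, star → circle.
Column x2: tiny, small, medium, large, huge, tiny, small → medium (repeats tiny → small → medium → large → huge).
Combining the parts gives circle  medium.

circle  medium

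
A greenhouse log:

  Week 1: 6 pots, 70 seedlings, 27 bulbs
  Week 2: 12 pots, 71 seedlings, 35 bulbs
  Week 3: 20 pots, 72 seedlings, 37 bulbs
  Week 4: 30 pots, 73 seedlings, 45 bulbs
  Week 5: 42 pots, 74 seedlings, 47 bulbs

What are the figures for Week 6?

Pots: 6, 12, 20, 30, 42 → 56 (differences are 6, 8, 10, … (increasing by 2 each time)).
For the seedlings, +1 each step: 70, 71, 72, 73, 74 → 75.
Bulbs: alternating steps +8, +2, +8, +2, …, so 27, 35, 37, 45, 47 → 55.
Combining the parts gives 56 pots, 75 seedlings, 55 bulbs.

56 pots, 75 seedlings, 55 bulbs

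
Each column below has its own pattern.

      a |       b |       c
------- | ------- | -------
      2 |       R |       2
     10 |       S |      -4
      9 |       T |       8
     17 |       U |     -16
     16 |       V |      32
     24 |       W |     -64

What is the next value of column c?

128

Column c: 2, -4, 8, -16, 32, -64 → 128 (×(-2) each step).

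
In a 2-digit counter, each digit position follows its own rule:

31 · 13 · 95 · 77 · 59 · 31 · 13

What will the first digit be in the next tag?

9

First digit: −2 each step, mod 10; 3, 1, 9, 7, 5, 3, 1 → 9.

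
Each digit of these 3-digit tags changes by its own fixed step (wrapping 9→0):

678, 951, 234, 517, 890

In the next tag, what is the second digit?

7

Second digit — −2 each step, mod 10: 7, 5, 3, 1, 9 → 7.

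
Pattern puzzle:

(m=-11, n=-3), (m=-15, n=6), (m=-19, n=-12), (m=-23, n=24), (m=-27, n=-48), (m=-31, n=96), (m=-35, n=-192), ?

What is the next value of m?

M: -11, -15, -19, -23, -27, -31, -35 → -39 (−4 each step).
N goes -3, 6, -12, 24, -48, 96, -192 → 384 (×(-2) each step).

-39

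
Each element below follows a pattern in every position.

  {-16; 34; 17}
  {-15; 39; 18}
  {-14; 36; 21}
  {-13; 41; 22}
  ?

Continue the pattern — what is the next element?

{-12; 38; 25}

For the first entry, +1 each step: -16, -15, -14, -13 → -12.
Second entry goes 34, 39, 36, 41 → 38 (alternating steps +5, −3, +5, −3, …).
Third entry goes 17, 18, 21, 22 → 25 (alternating steps +1, +3, +1, +3, …).
Combining the parts gives {-12; 38; 25}.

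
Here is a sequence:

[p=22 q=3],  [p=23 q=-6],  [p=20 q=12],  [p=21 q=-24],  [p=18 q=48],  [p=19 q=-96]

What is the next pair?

[p=16 q=192]

P — alternating steps +1, −3, +1, −3, …: 22, 23, 20, 21, 18, 19 → 16.
For the q, ×(-2) each step: 3, -6, 12, -24, 48, -96 → 192.
So the next pair is [p=16 q=192].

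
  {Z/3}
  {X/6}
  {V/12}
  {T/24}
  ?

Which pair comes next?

Letter goes Z, X, V, T → R (letters move back 2 places in the alphabet).
Second part: ×2 each step, so 3, 6, 12, 24 → 48.
Putting it together: {R/48}.

{R/48}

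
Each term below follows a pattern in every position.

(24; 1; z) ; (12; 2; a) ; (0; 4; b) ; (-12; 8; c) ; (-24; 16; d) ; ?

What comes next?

(-36; 32; e)

First component: −12 each step, so 24, 12, 0, -12, -24 → -36.
Second component: ×2 each step; 1, 2, 4, 8, 16 → 32.
Letter: letters move forward 1 place in the alphabet, wrapping Z→A; z, a, b, c, d → e.
Putting it together: (-36; 32; e).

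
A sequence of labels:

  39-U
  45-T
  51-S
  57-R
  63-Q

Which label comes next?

69-P

First component: 39, 45, 51, 57, 63 → 69 (+6 each step).
Letter: letters move back 1 place in the alphabet, so U, T, S, R, Q → P.
Combining the parts gives 69-P.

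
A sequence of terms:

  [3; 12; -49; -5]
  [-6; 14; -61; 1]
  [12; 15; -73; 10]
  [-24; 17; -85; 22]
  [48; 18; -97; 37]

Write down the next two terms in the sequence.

[-96; 20; -109; 55], [192; 21; -121; 76]

First component — ×(-2) each step: 3, -6, 12, -24, 48 → -96 → 192.
Second component — alternating steps +2, +1, +2, +1, …: 12, 14, 15, 17, 18 → 20 → 21.
Third component — −12 each step: -49, -61, -73, -85, -97 → -109 → -121.
Fourth component: differences are 6, 9, 12, … (increasing by 3 each time), so -5, 1, 10, 22, 37 → 55 → 76.
So the next two terms are [-96; 20; -109; 55] and [192; 21; -121; 76].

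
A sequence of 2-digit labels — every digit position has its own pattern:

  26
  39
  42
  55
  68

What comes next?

71

First digit — +1 each step, mod 10: 2, 3, 4, 5, 6 → 7.
Second digit: 6, 9, 2, 5, 8 → 1 (+3 each step, mod 10).
So the next label is 71.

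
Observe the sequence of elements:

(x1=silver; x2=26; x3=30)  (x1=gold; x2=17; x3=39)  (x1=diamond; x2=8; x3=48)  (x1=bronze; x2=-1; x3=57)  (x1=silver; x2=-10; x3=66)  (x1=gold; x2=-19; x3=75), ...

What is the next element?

(x1=diamond; x2=-28; x3=84)

X1 — repeats silver → gold → diamond → bronze: silver, gold, diamond, bronze, silver, gold → diamond.
X2 goes 26, 17, 8, -1, -10, -19 → -28 (−9 each step).
For the x3, together with the x2 always sums to 56: 30, 39, 48, 57, 66, 75 → 84.
Combining the parts gives (x1=diamond; x2=-28; x3=84).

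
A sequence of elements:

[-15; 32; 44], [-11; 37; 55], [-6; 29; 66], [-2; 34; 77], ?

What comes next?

[3; 26; 88]

First entry: alternating steps +4, +5, +4, +5, …; -15, -11, -6, -2 → 3.
Second entry goes 32, 37, 29, 34 → 26 (alternating steps +5, −8, +5, −8, …).
For the third entry, +11 each step: 44, 55, 66, 77 → 88.
Combining the parts gives [3; 26; 88].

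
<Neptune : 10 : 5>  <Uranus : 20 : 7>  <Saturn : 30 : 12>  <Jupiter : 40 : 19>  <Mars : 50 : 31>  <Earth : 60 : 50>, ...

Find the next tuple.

Planet: runs backward through the planets Mercury→Neptune; Neptune, Uranus, Saturn, Jupiter, Mars, Earth → Venus.
Second component: 10, 20, 30, 40, 50, 60 → 70 (+10 each step).
Third component goes 5, 7, 12, 19, 31, 50 → 81 (each term is the sum of the two before it).
Combining the parts gives <Venus : 70 : 81>.

<Venus : 70 : 81>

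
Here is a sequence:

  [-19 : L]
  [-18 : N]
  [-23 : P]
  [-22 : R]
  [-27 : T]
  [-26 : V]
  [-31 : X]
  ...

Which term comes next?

For the first entry, alternating steps +1, −5, +1, −5, …: -19, -18, -23, -22, -27, -26, -31 → -30.
Letter goes L, N, P, R, T, V, X → Z (letters move forward 2 places in the alphabet).
Putting it together: [-30 : Z].

[-30 : Z]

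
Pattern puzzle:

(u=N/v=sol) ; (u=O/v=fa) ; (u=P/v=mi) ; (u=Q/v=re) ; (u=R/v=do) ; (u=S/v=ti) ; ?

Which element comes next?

(u=T/v=la)

For the u, letters move forward 1 place in the alphabet: N, O, P, Q, R, S → T.
For the v, runs backward through the solfège scale do→ti: sol, fa, mi, re, do, ti → la.
Combining the parts gives (u=T/v=la).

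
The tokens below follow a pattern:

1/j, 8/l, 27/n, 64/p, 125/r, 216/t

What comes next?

343/v

First component: perfect cubes: 1³, 2³, 3³, …; 1, 8, 27, 64, 125, 216 → 343.
Letter goes j, l, n, p, r, t → v (letters move forward 2 places in the alphabet).
So the next token is 343/v.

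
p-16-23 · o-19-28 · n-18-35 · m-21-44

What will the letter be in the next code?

Letter: letters move back 1 place in the alphabet, so p, o, n, m → l.

l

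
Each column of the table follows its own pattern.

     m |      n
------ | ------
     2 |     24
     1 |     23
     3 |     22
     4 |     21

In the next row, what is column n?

For the column m, each term is the sum of the two before it: 2, 1, 3, 4 → 7.
Column n goes 24, 23, 22, 21 → 20 (−1 each step).

20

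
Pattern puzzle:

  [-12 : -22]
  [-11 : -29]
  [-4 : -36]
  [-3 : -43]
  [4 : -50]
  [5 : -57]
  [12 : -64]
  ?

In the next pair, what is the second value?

Second value: -22, -29, -36, -43, -50, -57, -64 → -71 (−7 each step).

-71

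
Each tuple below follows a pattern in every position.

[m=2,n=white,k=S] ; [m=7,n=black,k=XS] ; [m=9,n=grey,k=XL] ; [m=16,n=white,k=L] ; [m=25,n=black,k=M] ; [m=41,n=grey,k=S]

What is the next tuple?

M: 2, 7, 9, 16, 25, 41 → 66 (each term is the sum of the two before it).
N: repeats white → black → grey, so white, black, grey, white, black, grey → white.
K goes S, XS, XL, L, M, S → XS (repeats S → XS → XL → L → M).
So the next tuple is [m=66,n=white,k=XS].

[m=66,n=white,k=XS]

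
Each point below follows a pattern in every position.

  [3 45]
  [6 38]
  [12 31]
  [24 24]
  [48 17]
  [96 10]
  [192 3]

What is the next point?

First component: ×2 each step; 3, 6, 12, 24, 48, 96, 192 → 384.
Second component: 45, 38, 31, 24, 17, 10, 3 → -4 (−7 each step).
So the next point is [384 -4].

[384 -4]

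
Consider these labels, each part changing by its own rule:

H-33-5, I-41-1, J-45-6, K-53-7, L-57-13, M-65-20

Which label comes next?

For the letter, letters move forward 1 place in the alphabet: H, I, J, K, L, M → N.
Second component goes 33, 41, 45, 53, 57, 65 → 69 (alternating steps +8, +4, +8, +4, …).
Third component: each term is the sum of the two before it, so 5, 1, 6, 7, 13, 20 → 33.
Putting it together: N-69-33.

N-69-33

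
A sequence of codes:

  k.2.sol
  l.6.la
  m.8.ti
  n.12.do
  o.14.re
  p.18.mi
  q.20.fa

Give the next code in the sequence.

r.24.sol

Letter: letters move forward 1 place in the alphabet; k, l, m, n, o, p, q → r.
Second component — alternating steps +4, +2, +4, +2, …: 2, 6, 8, 12, 14, 18, 20 → 24.
Note goes sol, la, ti, do, re, mi, fa → sol (runs through the solfège scale do→ti).
Putting it together: r.24.sol.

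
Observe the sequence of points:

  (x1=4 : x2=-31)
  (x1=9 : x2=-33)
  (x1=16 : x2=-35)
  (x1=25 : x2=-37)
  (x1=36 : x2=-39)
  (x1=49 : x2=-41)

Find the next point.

X1: perfect squares: 2², 3², 4², …, so 4, 9, 16, 25, 36, 49 → 64.
X2: −2 each step, so -31, -33, -35, -37, -39, -41 → -43.
Combining the parts gives (x1=64 : x2=-43).

(x1=64 : x2=-43)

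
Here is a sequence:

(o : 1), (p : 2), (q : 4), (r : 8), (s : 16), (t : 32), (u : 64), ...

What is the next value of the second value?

128

Second value: ×2 each step, so 1, 2, 4, 8, 16, 32, 64 → 128.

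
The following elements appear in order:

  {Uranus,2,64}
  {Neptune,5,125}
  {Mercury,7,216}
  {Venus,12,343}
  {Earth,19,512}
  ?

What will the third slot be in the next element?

Planet — runs through the planets Mercury→Neptune: Uranus, Neptune, Mercury, Venus, Earth → Mars.
Second slot goes 2, 5, 7, 12, 19 → 31 (each term is the sum of the two before it).
Third slot: perfect cubes: 4³, 5³, 6³, …; 64, 125, 216, 343, 512 → 729.

729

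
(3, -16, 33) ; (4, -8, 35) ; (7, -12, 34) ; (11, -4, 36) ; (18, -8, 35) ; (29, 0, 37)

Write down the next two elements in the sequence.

(47, -4, 36), (76, 4, 38)

First entry: 3, 4, 7, 11, 18, 29 → 47 → 76 (each term is the sum of the two before it).
Second entry: -16, -8, -12, -4, -8, 0 → -4 → 4 (alternating steps +8, −4, +8, −4, …).
Third entry: 33, 35, 34, 36, 35, 37 → 36 → 38 (alternating steps +2, −1, +2, −1, …).
So the next two elements are (47, -4, 36) and (76, 4, 38).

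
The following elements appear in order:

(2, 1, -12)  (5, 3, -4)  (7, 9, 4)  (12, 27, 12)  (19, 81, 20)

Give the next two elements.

(31, 243, 28), (50, 729, 36)

First entry: 2, 5, 7, 12, 19 → 31 → 50 (each term is the sum of the two before it).
Second entry: ×3 each step; 1, 3, 9, 27, 81 → 243 → 729.
Third entry: +8 each step; -12, -4, 4, 12, 20 → 28 → 36.
Putting the parts together: (31, 243, 28) and then (50, 729, 36).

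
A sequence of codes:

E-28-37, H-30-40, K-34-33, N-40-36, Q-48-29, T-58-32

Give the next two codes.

Letter: E, H, K, N, Q, T → W → Z (letters move forward 3 places in the alphabet).
For the second component, differences are 2, 4, 6, … (increasing by 2 each time): 28, 30, 34, 40, 48, 58 → 70 → 84.
Third component: alternating steps +3, −7, +3, −7, …, so 37, 40, 33, 36, 29, 32 → 25 → 28.
So the next two codes are W-70-25 and Z-84-28.

W-70-25 then Z-84-28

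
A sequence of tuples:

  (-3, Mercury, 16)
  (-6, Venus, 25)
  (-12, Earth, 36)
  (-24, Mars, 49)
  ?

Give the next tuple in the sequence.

(-48, Jupiter, 64)

First component — ×2 each step: -3, -6, -12, -24 → -48.
For the planet, runs through the planets Mercury→Neptune: Mercury, Venus, Earth, Mars → Jupiter.
Third component: perfect squares: 4², 5², 6², …, so 16, 25, 36, 49 → 64.
Combining the parts gives (-48, Jupiter, 64).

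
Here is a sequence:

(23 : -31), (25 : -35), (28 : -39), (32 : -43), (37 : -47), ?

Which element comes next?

First entry goes 23, 25, 28, 32, 37 → 43 (differences are 2, 3, 4, … (increasing by 1 each time)).
Second entry — −4 each step: -31, -35, -39, -43, -47 → -51.
Combining the parts gives (43 : -51).

(43 : -51)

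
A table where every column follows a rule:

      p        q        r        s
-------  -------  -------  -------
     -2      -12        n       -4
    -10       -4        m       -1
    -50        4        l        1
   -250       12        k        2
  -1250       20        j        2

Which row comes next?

-6250  28  i  1

Column p: ×5 each step, so -2, -10, -50, -250, -1250 → -6250.
Column q — +8 each step: -12, -4, 4, 12, 20 → 28.
Column r goes n, m, l, k, j → i (letters move back 1 place in the alphabet).
Column s: -4, -1, 1, 2, 2 → 1 (differences are 3, 2, 1, … (decreasing by 1 each time)).
Putting it together: -6250  28  i  1.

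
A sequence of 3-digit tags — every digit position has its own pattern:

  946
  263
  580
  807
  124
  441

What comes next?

For the first digit, +3 each step, mod 10: 9, 2, 5, 8, 1, 4 → 7.
Second digit: 4, 6, 8, 0, 2, 4 → 6 (+2 each step, mod 10).
Third digit: 6, 3, 0, 7, 4, 1 → 8 (−3 each step, mod 10).
Putting it together: 768.

768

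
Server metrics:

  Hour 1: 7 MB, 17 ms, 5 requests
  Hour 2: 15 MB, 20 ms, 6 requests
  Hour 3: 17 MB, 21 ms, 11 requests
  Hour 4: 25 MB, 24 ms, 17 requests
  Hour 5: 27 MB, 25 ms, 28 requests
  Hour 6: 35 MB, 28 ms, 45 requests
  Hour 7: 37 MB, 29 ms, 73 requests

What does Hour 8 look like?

For the MB, alternating steps +8, +2, +8, +2, …: 7, 15, 17, 25, 27, 35, 37 → 45.
Ms goes 17, 20, 21, 24, 25, 28, 29 → 32 (alternating steps +3, +1, +3, +1, …).
For the requests, each term is the sum of the two before it: 5, 6, 11, 17, 28, 45, 73 → 118.
Combining the parts gives 45 MB, 32 ms, 118 requests.

45 MB, 32 ms, 118 requests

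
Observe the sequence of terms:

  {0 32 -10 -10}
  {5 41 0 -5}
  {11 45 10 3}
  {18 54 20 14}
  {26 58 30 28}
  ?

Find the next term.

{35 67 40 45}

First component: 0, 5, 11, 18, 26 → 35 (differences are 5, 6, 7, … (increasing by 1 each time)).
Second component — alternating steps +9, +4, +9, +4, …: 32, 41, 45, 54, 58 → 67.
Third component — +10 each step: -10, 0, 10, 20, 30 → 40.
Fourth component goes -10, -5, 3, 14, 28 → 45 (differences are 5, 8, 11, … (increasing by 3 each time)).
Putting it together: {35 67 40 45}.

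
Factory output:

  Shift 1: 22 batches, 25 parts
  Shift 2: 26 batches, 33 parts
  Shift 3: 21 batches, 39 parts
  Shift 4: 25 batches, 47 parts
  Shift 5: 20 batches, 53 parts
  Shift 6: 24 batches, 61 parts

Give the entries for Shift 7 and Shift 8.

19 batches, 67 parts; 23 batches, 75 parts

Batches — alternating steps +4, −5, +4, −5, …: 22, 26, 21, 25, 20, 24 → 19 → 23.
Parts: alternating steps +8, +6, +8, +6, …, so 25, 33, 39, 47, 53, 61 → 67 → 75.
Putting the parts together: 19 batches, 67 parts and then 23 batches, 75 parts.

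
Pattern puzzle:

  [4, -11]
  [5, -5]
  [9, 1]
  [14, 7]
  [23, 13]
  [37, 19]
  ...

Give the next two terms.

First value: 4, 5, 9, 14, 23, 37 → 60 → 97 (each term is the sum of the two before it).
Second value goes -11, -5, 1, 7, 13, 19 → 25 → 31 (+6 each step).
So the next two terms are [60, 25] and [97, 31].

[60, 25], [97, 31]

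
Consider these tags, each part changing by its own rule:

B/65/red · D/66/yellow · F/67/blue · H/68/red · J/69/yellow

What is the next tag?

L/70/blue

Letter: B, D, F, H, J → L (letters move forward 2 places in the alphabet).
Second component: +1 each step; 65, 66, 67, 68, 69 → 70.
For the colour, repeats red → yellow → blue: red, yellow, blue, red, yellow → blue.
Combining the parts gives L/70/blue.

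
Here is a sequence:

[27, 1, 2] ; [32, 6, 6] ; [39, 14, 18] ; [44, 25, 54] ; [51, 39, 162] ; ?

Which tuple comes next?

[56, 56, 486]

First component: alternating steps +5, +7, +5, +7, …, so 27, 32, 39, 44, 51 → 56.
Second component goes 1, 6, 14, 25, 39 → 56 (differences are 5, 8, 11, … (increasing by 3 each time)).
Third component: ×3 each step; 2, 6, 18, 54, 162 → 486.
Putting it together: [56, 56, 486].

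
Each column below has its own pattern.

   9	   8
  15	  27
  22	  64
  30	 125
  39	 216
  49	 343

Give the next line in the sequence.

First component — differences are 6, 7, 8, … (increasing by 1 each time): 9, 15, 22, 30, 39, 49 → 60.
Second component goes 8, 27, 64, 125, 216, 343 → 512 (perfect cubes: 2³, 3³, 4³, …).
Combining the parts gives 60  512.

60  512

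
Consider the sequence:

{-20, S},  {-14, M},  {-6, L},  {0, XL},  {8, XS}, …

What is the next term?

First slot: alternating steps +6, +8, +6, +8, …; -20, -14, -6, 0, 8 → 14.
Size goes S, M, L, XL, XS → S (runs through clothing sizes XS→XL).
So the next term is {14, S}.

{14, S}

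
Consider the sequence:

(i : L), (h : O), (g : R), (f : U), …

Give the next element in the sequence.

First letter: i, h, g, f → e (letters move back 1 place in the alphabet).
Second letter — letters move forward 3 places in the alphabet: L, O, R, U → X.
So the next element is (e : X).

(e : X)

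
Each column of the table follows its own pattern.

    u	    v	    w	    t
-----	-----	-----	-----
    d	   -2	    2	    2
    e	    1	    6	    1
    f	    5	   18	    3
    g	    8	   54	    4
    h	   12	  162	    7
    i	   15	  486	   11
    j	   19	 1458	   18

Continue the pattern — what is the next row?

k  22  4374  29

Column u: letters move forward 1 place in the alphabet; d, e, f, g, h, i, j → k.
For the column v, alternating steps +3, +4, +3, +4, …: -2, 1, 5, 8, 12, 15, 19 → 22.
Column w — ×3 each step: 2, 6, 18, 54, 162, 486, 1458 → 4374.
Column t: 2, 1, 3, 4, 7, 11, 18 → 29 (each term is the sum of the two before it).
Putting it together: k  22  4374  29.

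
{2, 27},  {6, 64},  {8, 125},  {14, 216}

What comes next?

First slot — each term is the sum of the two before it: 2, 6, 8, 14 → 22.
Second slot — perfect cubes: 3³, 4³, 5³, …: 27, 64, 125, 216 → 343.
Combining the parts gives {22, 343}.

{22, 343}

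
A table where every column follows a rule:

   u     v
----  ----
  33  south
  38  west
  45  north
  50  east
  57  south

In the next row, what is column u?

Column u — alternating steps +5, +7, +5, +7, …: 33, 38, 45, 50, 57 → 62.
Column v: repeats south → west → north → east; south, west, north, east, south → west.

62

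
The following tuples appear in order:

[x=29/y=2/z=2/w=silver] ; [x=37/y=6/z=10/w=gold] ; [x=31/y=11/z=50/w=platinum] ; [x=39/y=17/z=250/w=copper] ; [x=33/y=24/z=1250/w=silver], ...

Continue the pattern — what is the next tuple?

[x=41/y=32/z=6250/w=gold]

X goes 29, 37, 31, 39, 33 → 41 (alternating steps +8, −6, +8, −6, …).
For the y, differences are 4, 5, 6, … (increasing by 1 each time): 2, 6, 11, 17, 24 → 32.
Z: ×5 each step; 2, 10, 50, 250, 1250 → 6250.
W — repeats silver → gold → platinum → copper: silver, gold, platinum, copper, silver → gold.
So the next tuple is [x=41/y=32/z=6250/w=gold].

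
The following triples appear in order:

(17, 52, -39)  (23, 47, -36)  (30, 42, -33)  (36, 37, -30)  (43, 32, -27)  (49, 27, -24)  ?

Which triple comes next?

First value — alternating steps +6, +7, +6, +7, …: 17, 23, 30, 36, 43, 49 → 56.
Second value: −5 each step; 52, 47, 42, 37, 32, 27 → 22.
Third value: -39, -36, -33, -30, -27, -24 → -21 (+3 each step).
Putting it together: (56, 22, -21).

(56, 22, -21)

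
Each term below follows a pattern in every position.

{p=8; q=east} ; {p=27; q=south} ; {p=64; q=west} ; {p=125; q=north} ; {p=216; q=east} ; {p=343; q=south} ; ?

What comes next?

{p=512; q=west}

P: perfect cubes: 2³, 3³, 4³, …, so 8, 27, 64, 125, 216, 343 → 512.
Q: east, south, west, north, east, south → west (repeats east → south → west → north).
So the next term is {p=512; q=west}.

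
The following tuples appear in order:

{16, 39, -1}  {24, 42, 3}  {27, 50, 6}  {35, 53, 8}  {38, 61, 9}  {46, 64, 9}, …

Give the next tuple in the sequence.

{49, 72, 8}

First entry: 16, 24, 27, 35, 38, 46 → 49 (alternating steps +8, +3, +8, +3, …).
For the second entry, alternating steps +3, +8, +3, +8, …: 39, 42, 50, 53, 61, 64 → 72.
Third entry — differences are 4, 3, 2, … (decreasing by 1 each time): -1, 3, 6, 8, 9, 9 → 8.
Putting it together: {49, 72, 8}.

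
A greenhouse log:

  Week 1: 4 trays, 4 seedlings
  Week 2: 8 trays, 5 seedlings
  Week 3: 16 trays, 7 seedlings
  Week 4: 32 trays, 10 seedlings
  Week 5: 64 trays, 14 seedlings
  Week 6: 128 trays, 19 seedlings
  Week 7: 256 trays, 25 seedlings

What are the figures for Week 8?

512 trays, 32 seedlings

Trays: ×2 each step; 4, 8, 16, 32, 64, 128, 256 → 512.
Seedlings: 4, 5, 7, 10, 14, 19, 25 → 32 (differences are 1, 2, 3, … (increasing by 1 each time)).
Combining the parts gives 512 trays, 32 seedlings.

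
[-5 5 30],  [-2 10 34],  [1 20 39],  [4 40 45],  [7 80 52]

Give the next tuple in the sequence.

[10 160 60]

For the first coordinate, +3 each step: -5, -2, 1, 4, 7 → 10.
Second coordinate: ×2 each step; 5, 10, 20, 40, 80 → 160.
For the third coordinate, differences are 4, 5, 6, … (increasing by 1 each time): 30, 34, 39, 45, 52 → 60.
Putting it together: [10 160 60].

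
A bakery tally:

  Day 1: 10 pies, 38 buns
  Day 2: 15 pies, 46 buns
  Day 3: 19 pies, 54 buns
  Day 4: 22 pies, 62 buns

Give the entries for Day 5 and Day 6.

24 pies, 70 buns; 25 pies, 78 buns

Pies: 10, 15, 19, 22 → 24 → 25 (differences are 5, 4, 3, … (decreasing by 1 each time)).
Buns: +8 each step; 38, 46, 54, 62 → 70 → 78.
So the next two lines are 24 pies, 70 buns and 25 pies, 78 buns.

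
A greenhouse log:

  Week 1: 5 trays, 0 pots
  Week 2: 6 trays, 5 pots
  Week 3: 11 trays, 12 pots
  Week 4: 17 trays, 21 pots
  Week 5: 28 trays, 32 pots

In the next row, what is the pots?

Pots: differences are 5, 7, 9, … (increasing by 2 each time); 0, 5, 12, 21, 32 → 45.

45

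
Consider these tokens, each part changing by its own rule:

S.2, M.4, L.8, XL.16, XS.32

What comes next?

S.64

Size goes S, M, L, XL, XS → S (runs through clothing sizes XS→XL).
Second component: ×2 each step; 2, 4, 8, 16, 32 → 64.
So the next token is S.64.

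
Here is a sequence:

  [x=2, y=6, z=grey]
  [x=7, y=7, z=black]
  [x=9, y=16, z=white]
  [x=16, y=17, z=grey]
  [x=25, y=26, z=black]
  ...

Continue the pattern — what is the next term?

[x=41, y=27, z=white]

For the x, each term is the sum of the two before it: 2, 7, 9, 16, 25 → 41.
Y goes 6, 7, 16, 17, 26 → 27 (alternating steps +1, +9, +1, +9, …).
Z goes grey, black, white, grey, black → white (repeats grey → black → white).
Combining the parts gives [x=41, y=27, z=white].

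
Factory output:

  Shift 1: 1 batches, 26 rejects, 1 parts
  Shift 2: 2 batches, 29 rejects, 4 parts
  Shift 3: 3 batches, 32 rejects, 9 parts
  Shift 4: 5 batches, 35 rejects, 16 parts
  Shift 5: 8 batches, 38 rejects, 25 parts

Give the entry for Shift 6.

13 batches, 41 rejects, 36 parts

Batches — each term is the sum of the two before it: 1, 2, 3, 5, 8 → 13.
Rejects: +3 each step, so 26, 29, 32, 35, 38 → 41.
Parts — perfect squares: 1², 2², 3², …: 1, 4, 9, 16, 25 → 36.
Putting it together: 13 batches, 41 rejects, 36 parts.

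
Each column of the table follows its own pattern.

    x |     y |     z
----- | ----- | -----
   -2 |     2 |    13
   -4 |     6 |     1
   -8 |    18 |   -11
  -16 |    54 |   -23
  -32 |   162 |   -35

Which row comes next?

For the column x, ×2 each step: -2, -4, -8, -16, -32 → -64.
Column y: ×3 each step, so 2, 6, 18, 54, 162 → 486.
Column z: −12 each step, so 13, 1, -11, -23, -35 → -47.
So the next row is -64  486  -47.

-64  486  -47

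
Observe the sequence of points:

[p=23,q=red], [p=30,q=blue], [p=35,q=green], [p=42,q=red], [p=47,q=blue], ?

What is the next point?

[p=54,q=green]

P — alternating steps +7, +5, +7, +5, …: 23, 30, 35, 42, 47 → 54.
Q: repeats red → blue → green, so red, blue, green, red, blue → green.
Putting it together: [p=54,q=green].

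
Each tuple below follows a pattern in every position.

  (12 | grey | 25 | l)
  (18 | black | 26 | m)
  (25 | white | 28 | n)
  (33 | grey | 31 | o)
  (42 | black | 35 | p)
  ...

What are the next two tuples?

First coordinate goes 12, 18, 25, 33, 42 → 52 → 63 (differences are 6, 7, 8, … (increasing by 1 each time)).
Shade — repeats grey → black → white: grey, black, white, grey, black → white → grey.
Third coordinate — differences are 1, 2, 3, … (increasing by 1 each time): 25, 26, 28, 31, 35 → 40 → 46.
Letter — letters move forward 1 place in the alphabet: l, m, n, o, p → q → r.
So the next two tuples are (52 | white | 40 | q) and (63 | grey | 46 | r).

(52 | white | 40 | q), (63 | grey | 46 | r)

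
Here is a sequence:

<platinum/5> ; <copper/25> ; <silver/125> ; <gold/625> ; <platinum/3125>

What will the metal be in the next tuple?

copper

For the metal, repeats platinum → copper → silver → gold: platinum, copper, silver, gold, platinum → copper.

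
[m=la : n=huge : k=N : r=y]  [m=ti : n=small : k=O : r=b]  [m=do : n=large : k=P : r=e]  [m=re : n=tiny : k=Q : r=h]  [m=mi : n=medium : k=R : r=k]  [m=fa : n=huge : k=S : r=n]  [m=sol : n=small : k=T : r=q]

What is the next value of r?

t

R: letters move forward 3 places in the alphabet, wrapping Z→A, so y, b, e, h, k, n, q → t.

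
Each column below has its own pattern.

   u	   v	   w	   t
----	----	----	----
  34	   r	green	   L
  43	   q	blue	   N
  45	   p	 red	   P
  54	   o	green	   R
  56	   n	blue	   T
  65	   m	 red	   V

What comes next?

Column u — alternating steps +9, +2, +9, +2, …: 34, 43, 45, 54, 56, 65 → 67.
Column v — letters move back 1 place in the alphabet: r, q, p, o, n, m → l.
Column w goes green, blue, red, green, blue, red → green (repeats green → blue → red).
For the column t, letters move forward 2 places in the alphabet: L, N, P, R, T, V → X.
Putting it together: 67  l  green  X.

67  l  green  X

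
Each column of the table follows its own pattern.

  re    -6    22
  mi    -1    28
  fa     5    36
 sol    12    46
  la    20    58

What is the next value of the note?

ti

For the note, runs through the solfège scale do→ti: re, mi, fa, sol, la → ti.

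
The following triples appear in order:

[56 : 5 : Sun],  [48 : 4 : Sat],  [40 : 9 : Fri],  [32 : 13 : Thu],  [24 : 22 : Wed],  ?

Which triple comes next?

[16 : 35 : Tue]

First component: −8 each step; 56, 48, 40, 32, 24 → 16.
Second component — each term is the sum of the two before it: 5, 4, 9, 13, 22 → 35.
Day: runs backward through the weekdays Mon→Sun; Sun, Sat, Fri, Thu, Wed → Tue.
Putting it together: [16 : 35 : Tue].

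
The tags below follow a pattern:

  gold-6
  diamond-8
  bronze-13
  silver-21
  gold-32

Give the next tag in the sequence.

diamond-46

Rank — repeats gold → diamond → bronze → silver: gold, diamond, bronze, silver, gold → diamond.
Second component: differences are 2, 5, 8, … (increasing by 3 each time), so 6, 8, 13, 21, 32 → 46.
Putting it together: diamond-46.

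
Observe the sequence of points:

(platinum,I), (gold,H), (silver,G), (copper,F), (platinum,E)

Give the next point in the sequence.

(gold,D)

Metal: platinum, gold, silver, copper, platinum → gold (repeats platinum → gold → silver → copper).
Letter: letters move back 1 place in the alphabet; I, H, G, F, E → D.
Combining the parts gives (gold,D).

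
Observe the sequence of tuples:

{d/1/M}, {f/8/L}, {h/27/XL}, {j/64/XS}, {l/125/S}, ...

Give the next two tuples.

{n/216/M}, {p/343/L}

For the letter, letters move forward 2 places in the alphabet: d, f, h, j, l → n → p.
Second coordinate goes 1, 8, 27, 64, 125 → 216 → 343 (perfect cubes: 1³, 2³, 3³, …).
Size: M, L, XL, XS, S → M → L (runs through clothing sizes XS→XL).
Putting the parts together: {n/216/M} and then {p/343/L}.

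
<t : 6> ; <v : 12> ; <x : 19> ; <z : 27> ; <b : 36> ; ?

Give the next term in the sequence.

Letter: t, v, x, z, b → d (letters move forward 2 places in the alphabet, wrapping Z→A).
Second slot — differences are 6, 7, 8, … (increasing by 1 each time): 6, 12, 19, 27, 36 → 46.
So the next term is <d : 46>.

<d : 46>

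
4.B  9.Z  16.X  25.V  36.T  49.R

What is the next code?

First component: 4, 9, 16, 25, 36, 49 → 64 (perfect squares: 2², 3², 4², …).
Letter: letters move back 2 places in the alphabet, wrapping A→Z; B, Z, X, V, T, R → P.
Combining the parts gives 64.P.

64.P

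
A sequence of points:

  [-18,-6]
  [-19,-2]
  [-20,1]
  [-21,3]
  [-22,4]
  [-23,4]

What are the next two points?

First part: -18, -19, -20, -21, -22, -23 → -24 → -25 (−1 each step).
Second part: differences are 4, 3, 2, … (decreasing by 1 each time); -6, -2, 1, 3, 4, 4 → 3 → 1.
So the next two points are [-24,3] and [-25,1].

[-24,3], [-25,1]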